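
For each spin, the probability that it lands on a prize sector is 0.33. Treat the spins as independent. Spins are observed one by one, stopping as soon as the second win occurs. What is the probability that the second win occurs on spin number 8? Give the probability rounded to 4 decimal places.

0.0690

Y = trial on which the second success occurs; negative binomial, r=2, p=0.33.
P(Y=8) = C(7,1) · p^2 · (1−p)^6
= 7 · 0.1089 · 0.090458 = 0.068956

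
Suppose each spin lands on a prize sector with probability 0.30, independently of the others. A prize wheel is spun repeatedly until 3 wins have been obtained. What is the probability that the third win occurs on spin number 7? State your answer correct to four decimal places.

Y = trial on which the third success occurs; negative binomial, r=3, p=0.30.
P(Y=7) = C(6,2) · p^3 · (1−p)^4
= 15 · 0.027 · 0.2401 = 0.097240

0.0972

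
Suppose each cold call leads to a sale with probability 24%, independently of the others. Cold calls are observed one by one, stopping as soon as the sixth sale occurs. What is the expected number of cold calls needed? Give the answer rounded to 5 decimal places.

25.00000

Y = total cold calls until the sixth success; negative binomial with r=6, p=0.24.
E[Y] = r / p = 6 / 0.24 = 25.0000000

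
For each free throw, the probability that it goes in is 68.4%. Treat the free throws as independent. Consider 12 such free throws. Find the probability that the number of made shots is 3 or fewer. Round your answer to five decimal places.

0.00255

X ~ Binomial(12, 0.684); P(X ≤ 3) = Σ C(12,k) p^k (1−p)^(12−k) over k:
  k=0: C(12,0)·0.684^0·0.316^12 = 0.0000010
  k=1: C(12,1)·0.684^1·0.316^11 = 0.0000258
  k=2: C(12,2)·0.684^2·0.316^10 = 0.0003066
  k=3: C(12,3)·0.684^3·0.316^9 = 0.0022119
Total = 0.0025453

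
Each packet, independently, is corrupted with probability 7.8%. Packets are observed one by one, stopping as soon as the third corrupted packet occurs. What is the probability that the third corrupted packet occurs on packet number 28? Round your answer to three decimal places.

0.022

Y = trial on which the third success occurs; negative binomial, r=3, p=0.078.
P(Y=28) = C(27,2) · p^3 · (1−p)^25
= 351 · 0.00047455 · 0.1313 = 0.02187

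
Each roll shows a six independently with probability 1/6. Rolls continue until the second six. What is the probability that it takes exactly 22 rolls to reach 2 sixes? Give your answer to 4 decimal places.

Y = trial on which the second success occurs; negative binomial, r=2, p=0.166667.
P(Y=22) = C(21,1) · p^2 · (1−p)^20
= 21 · 0.027778 · 0.026084 = 0.015216

0.0152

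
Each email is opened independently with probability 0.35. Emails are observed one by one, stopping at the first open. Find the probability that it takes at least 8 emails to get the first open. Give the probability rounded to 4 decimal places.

0.0490

Y = number of emails to the first success; geometric, p = 0.35.
P(Y > 7) = P(first 7 all fail) = (1−p)^7 = 0.049022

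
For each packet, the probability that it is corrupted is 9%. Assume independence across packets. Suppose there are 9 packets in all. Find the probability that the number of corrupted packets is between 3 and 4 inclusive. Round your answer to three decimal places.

0.040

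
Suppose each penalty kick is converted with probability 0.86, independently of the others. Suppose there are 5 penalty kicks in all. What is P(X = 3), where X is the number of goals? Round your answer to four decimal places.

0.1247

X ~ Binomial(n=5, p=0.86).
P(X=3) = C(5,3) · p^3 · (1−p)^2
= 10 · 0.63606 · 0.0196 = 0.124667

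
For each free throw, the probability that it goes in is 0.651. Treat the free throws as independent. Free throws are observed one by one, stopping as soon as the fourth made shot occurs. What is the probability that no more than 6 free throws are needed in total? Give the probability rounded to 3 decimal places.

0.649

Finishing within 6 free throws ⇔ at least 4 successes in the first 6. With X ~ Binomial(6, 0.651), P(Y ≤ 6) = 1 − P(X ≤ 3).
  k=0: C(6,0)·0.651^0·0.349^6 = 0.00181
  k=1: C(6,1)·0.651^1·0.349^5 = 0.02022
  k=2: C(6,2)·0.651^2·0.349^4 = 0.09431
  k=3: C(6,3)·0.651^3·0.349^3 = 0.23456
1 − 0.35090 = 0.64910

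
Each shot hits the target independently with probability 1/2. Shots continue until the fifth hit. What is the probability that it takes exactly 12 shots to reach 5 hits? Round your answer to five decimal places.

Y = trial on which the fifth success occurs; negative binomial, r=5, p=0.50.
P(Y=12) = C(11,4) · p^5 · (1−p)^7
= 330 · 0.03125 · 0.0078125 = 0.0805664

0.08057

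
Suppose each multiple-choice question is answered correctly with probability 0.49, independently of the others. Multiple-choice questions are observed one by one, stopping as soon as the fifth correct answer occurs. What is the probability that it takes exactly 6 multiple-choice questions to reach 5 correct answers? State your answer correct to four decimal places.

Y = trial on which the fifth success occurs; negative binomial, r=5, p=0.49.
P(Y=6) = C(5,4) · p^5 · (1−p)^1
= 5 · 0.028248 · 0.51 = 0.072031

0.0720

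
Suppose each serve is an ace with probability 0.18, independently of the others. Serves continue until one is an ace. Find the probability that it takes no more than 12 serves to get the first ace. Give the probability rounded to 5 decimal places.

0.90758

Y = number of serves to the first success; geometric, p = 0.18.
P(Y ≤ 12) = 1 − (1−p)^12 = 1 − 0.0924201 = 0.9075799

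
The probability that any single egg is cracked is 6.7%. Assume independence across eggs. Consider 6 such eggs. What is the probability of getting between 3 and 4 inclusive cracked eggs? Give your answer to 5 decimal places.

0.00515

X ~ Binomial(6, 0.067); P(3 ≤ X ≤ 4) = Σ C(6,k) p^k (1−p)^(6−k) over k:
  k=3: C(6,3)·0.067^3·0.933^3 = 0.0048854
  k=4: C(6,4)·0.067^4·0.933^2 = 0.0002631
Total = 0.0051485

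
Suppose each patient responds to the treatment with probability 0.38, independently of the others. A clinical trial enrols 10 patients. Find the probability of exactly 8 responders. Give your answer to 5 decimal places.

X ~ Binomial(n=10, p=0.38).
P(X=8) = C(10,8) · p^8 · (1−p)^2
= 45 · 0.00043478 · 0.3844 = 0.0075208

0.00752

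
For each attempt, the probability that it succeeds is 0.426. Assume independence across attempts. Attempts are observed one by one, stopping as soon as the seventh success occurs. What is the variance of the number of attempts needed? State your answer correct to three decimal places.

Y = total attempts until the seventh success; negative binomial with r=7, p=0.426.
Var(Y) = r(1−p)/p² = 7·0.574 / 0.426² = 22.14067

22.141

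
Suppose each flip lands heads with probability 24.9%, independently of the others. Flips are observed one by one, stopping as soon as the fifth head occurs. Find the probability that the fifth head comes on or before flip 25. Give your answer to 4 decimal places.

0.7830

Finishing within 25 flips ⇔ at least 5 successes in the first 25. With X ~ Binomial(25, 0.249), P(Y ≤ 25) = 1 − P(X ≤ 4).
  k=0: C(25,0)·0.249^0·0.751^25 = 0.000778
  k=1: C(25,1)·0.249^1·0.751^24 = 0.006449
  k=2: C(25,2)·0.249^2·0.751^23 = 0.025659
  k=3: C(25,3)·0.249^3·0.751^22 = 0.065224
  k=4: C(25,4)·0.249^4·0.751^21 = 0.118940
1 − 0.217049 = 0.782951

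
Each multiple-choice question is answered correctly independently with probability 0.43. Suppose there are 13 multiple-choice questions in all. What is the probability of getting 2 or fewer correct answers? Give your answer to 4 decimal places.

X ~ Binomial(13, 0.43); P(X ≤ 2) = Σ C(13,k) p^k (1−p)^(13−k) over k:
  k=0: C(13,0)·0.43^0·0.57^13 = 0.000670
  k=1: C(13,1)·0.43^1·0.57^12 = 0.006575
  k=2: C(13,2)·0.43^2·0.57^11 = 0.029762
Total = 0.037007

0.0370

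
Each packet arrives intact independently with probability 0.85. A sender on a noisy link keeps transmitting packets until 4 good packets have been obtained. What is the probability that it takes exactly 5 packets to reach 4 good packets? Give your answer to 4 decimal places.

Y = trial on which the fourth success occurs; negative binomial, r=4, p=0.85.
P(Y=5) = C(4,3) · p^4 · (1−p)^1
= 4 · 0.52201 · 0.15 = 0.313204

0.3132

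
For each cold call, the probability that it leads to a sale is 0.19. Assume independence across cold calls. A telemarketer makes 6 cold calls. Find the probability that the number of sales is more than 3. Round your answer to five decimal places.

0.01408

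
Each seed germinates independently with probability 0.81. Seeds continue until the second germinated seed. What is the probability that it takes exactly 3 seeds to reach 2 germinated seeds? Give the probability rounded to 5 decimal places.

Y = trial on which the second success occurs; negative binomial, r=2, p=0.81.
P(Y=3) = C(2,1) · p^2 · (1−p)^1
= 2 · 0.6561 · 0.19 = 0.2493180

0.24932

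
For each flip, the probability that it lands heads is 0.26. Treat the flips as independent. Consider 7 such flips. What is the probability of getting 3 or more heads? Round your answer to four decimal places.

X ~ Binomial(7, 0.26); P(X ≥ 3) = Σ C(7,k) p^k (1−p)^(7−k) over k:
  k=3: C(7,3)·0.26^3·0.74^4 = 0.184465
  k=4: C(7,4)·0.26^4·0.74^3 = 0.064812
  k=5: C(7,5)·0.26^5·0.74^2 = 0.013663
  k=6: C(7,6)·0.26^6·0.74^1 = 0.001600
  k=7: C(7,7)·0.26^7·0.74^0 = 0.000080
Total = 0.264621

0.2646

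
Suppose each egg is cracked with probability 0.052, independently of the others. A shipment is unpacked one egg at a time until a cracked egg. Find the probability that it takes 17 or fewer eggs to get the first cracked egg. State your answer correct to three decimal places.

0.597

Y = number of eggs to the first success; geometric, p = 0.052.
P(Y ≤ 17) = 1 − (1−p)^17 = 1 − 0.40341 = 0.59659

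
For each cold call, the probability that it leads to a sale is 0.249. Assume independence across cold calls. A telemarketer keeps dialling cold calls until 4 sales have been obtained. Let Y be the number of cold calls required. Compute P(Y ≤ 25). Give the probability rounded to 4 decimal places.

0.9019

Finishing within 25 cold calls ⇔ at least 4 successes in the first 25. With X ~ Binomial(25, 0.249), P(Y ≤ 25) = 1 − P(X ≤ 3).
  k=0: C(25,0)·0.249^0·0.751^25 = 0.000778
  k=1: C(25,1)·0.249^1·0.751^24 = 0.006449
  k=2: C(25,2)·0.249^2·0.751^23 = 0.025659
  k=3: C(25,3)·0.249^3·0.751^22 = 0.065224
1 − 0.098110 = 0.901890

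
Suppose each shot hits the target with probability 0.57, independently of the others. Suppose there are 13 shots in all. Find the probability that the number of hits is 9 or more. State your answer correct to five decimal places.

X ~ Binomial(13, 0.57); P(X ≥ 9) = Σ C(13,k) p^k (1−p)^(13−k) over k:
  k=9: C(13,9)·0.57^9·0.43^4 = 0.1552578
  k=10: C(13,10)·0.57^10·0.43^3 = 0.0823228
  k=11: C(13,11)·0.57^11·0.43^2 = 0.0297615
  k=12: C(13,12)·0.57^12·0.43^1 = 0.0065752
  k=13: C(13,13)·0.57^13·0.43^0 = 0.0006705
Total = 0.2745878

0.27459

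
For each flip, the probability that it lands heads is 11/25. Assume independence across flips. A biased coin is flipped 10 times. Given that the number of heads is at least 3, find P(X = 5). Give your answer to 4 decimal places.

0.2575

X ~ Binomial(10, 0.44). Want P(X=5 | X≥3) = P(X=5) / P(X≥3).
P(X=5) = C(10,5)·0.44^5·0.56^5 = 0.228878
P(X≥3) = 1 − 0.003033 − 0.023831 − 0.084260 = 0.888876
Ratio = 0.228878 / 0.888876 = 0.257492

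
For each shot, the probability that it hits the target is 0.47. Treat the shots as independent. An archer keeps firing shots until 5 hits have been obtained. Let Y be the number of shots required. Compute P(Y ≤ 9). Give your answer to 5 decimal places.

Finishing within 9 shots ⇔ at least 5 successes in the first 9. With X ~ Binomial(9, 0.47), P(Y ≤ 9) = 1 − P(X ≤ 4).
  k=0: C(9,0)·0.47^0·0.53^9 = 0.0032998
  k=1: C(9,1)·0.47^1·0.53^8 = 0.0263358
  k=2: C(9,2)·0.47^2·0.53^7 = 0.0934177
  k=3: C(9,3)·0.47^3·0.53^6 = 0.1932983
  k=4: C(9,4)·0.47^4·0.53^5 = 0.2571232
1 − 0.5734749 = 0.4265251

0.42653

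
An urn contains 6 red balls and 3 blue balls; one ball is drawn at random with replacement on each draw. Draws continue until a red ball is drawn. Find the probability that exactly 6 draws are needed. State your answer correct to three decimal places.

Geometric (trials to first success), p = 0.666667.
P(Y = 6) = (1−p)^5 · p = 0.0041152 · 0.666667 = 0.00274

0.003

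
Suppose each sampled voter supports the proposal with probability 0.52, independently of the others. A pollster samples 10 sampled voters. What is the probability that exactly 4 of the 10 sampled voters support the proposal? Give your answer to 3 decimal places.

X ~ Binomial(n=10, p=0.52).
P(X=4) = C(10,4) · p^4 · (1−p)^6
= 210 · 0.073116 · 0.012231 = 0.18779

0.188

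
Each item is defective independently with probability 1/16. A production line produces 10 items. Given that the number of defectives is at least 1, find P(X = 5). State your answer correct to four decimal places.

X ~ Binomial(10, 0.0625). Want P(X=5 | X≥1) = P(X=5) / P(X≥1).
P(X=5) = C(10,5)·0.0625^5·0.9375^5 = 0.000174
P(X≥1) = 1 − 0.524460 = 0.475540
Ratio = 0.000174 / 0.475540 = 0.000366

0.0004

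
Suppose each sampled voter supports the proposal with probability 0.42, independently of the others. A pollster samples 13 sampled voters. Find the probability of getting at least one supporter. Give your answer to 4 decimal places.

0.9992

P(at least one) = 1 − P(none) = 1 − (1 − 0.42)^13
= 1 − 0.000841 = 0.999159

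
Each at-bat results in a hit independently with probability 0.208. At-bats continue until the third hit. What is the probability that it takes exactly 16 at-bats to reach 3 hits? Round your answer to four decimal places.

0.0456

Y = trial on which the third success occurs; negative binomial, r=3, p=0.208.
P(Y=16) = C(15,2) · p^3 · (1−p)^13
= 105 · 0.0089989 · 0.048242 = 0.045583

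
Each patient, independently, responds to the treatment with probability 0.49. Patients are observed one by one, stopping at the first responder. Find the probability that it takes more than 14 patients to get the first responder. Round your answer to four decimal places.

Y = number of patients to the first success; geometric, p = 0.49.
P(Y > 14) = P(first 14 all fail) = (1−p)^14 = 0.000081

0.0001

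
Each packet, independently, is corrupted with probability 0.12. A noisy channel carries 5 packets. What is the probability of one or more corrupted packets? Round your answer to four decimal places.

P(at least one) = 1 − P(none) = 1 − (1 − 0.12)^5
= 1 − 0.527732 = 0.472268

0.4723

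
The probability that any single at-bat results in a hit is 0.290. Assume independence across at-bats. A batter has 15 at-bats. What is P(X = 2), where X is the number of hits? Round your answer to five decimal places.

X ~ Binomial(n=15, p=0.29).
P(X=2) = C(15,2) · p^2 · (1−p)^13
= 105 · 0.0841 · 0.011651 = 0.1028830

0.10288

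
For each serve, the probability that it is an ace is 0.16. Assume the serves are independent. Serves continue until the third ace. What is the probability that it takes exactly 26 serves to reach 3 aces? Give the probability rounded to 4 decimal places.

0.0223

Y = trial on which the third success occurs; negative binomial, r=3, p=0.16.
P(Y=26) = C(25,2) · p^3 · (1−p)^23
= 300 · 0.004096 · 0.018131 = 0.022279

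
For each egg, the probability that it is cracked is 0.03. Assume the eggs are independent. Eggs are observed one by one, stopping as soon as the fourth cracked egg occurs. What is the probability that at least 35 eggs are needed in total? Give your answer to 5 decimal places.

0.98167

Needing more than 34 eggs ⇔ fewer than 4 successes in the first 34. With X ~ Binomial(34, 0.03), P(Y > 34) = P(X ≤ 3).
  k=0: C(34,0)·0.03^0·0.97^34 = 0.3550087
  k=1: C(34,1)·0.03^1·0.97^33 = 0.3733081
  k=2: C(34,2)·0.03^2·0.97^32 = 0.1905026
  k=3: C(34,3)·0.03^3·0.97^31 = 0.0628462
P(X ≤ 3) = 0.9816656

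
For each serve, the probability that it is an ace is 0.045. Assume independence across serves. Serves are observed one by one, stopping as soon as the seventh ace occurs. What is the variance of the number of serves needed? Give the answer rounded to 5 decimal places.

3301.23457

Y = total serves until the seventh success; negative binomial with r=7, p=0.045.
Var(Y) = r(1−p)/p² = 7·0.955 / 0.045² = 3301.2345679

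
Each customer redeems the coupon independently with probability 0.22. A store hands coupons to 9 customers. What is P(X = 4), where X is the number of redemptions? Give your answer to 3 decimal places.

X ~ Binomial(n=9, p=0.22).
P(X=4) = C(9,4) · p^4 · (1−p)^5
= 126 · 0.0023426 · 0.28872 = 0.08522

0.085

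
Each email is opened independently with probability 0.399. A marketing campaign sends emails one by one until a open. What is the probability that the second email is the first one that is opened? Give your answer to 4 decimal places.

0.2398

Geometric (trials to first success), p = 0.399.
P(Y = 2) = (1−p)^1 · p = 0.601 · 0.399 = 0.239799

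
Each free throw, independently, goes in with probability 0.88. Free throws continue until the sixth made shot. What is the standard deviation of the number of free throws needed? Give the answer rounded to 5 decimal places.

0.96424

Y = total free throws until the sixth success; negative binomial with r=6, p=0.88.
SD(Y) = √[r(1−p)/p²] = √(0.9297521) = 0.9642365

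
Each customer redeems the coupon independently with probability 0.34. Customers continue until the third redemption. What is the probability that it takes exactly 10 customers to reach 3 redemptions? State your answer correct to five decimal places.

0.07719

Y = trial on which the third success occurs; negative binomial, r=3, p=0.34.
P(Y=10) = C(9,2) · p^3 · (1−p)^7
= 36 · 0.039304 · 0.054552 = 0.0771875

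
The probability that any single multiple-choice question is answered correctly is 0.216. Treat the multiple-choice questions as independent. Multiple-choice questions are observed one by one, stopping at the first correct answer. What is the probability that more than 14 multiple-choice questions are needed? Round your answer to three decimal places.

0.033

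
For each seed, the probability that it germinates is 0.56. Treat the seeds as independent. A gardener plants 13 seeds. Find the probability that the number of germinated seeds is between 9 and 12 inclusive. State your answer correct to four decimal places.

0.2501

X ~ Binomial(13, 0.56); P(9 ≤ X ≤ 12) = Σ C(13,k) p^k (1−p)^(13−k) over k:
  k=9: C(13,9)·0.56^9·0.44^4 = 0.145147
  k=10: C(13,10)·0.56^10·0.44^3 = 0.073893
  k=11: C(13,11)·0.56^11·0.44^2 = 0.025649
  k=12: C(13,12)·0.56^12·0.44^1 = 0.005441
Total = 0.250130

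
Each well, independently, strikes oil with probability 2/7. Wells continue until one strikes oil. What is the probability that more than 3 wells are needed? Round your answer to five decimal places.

Y = number of wells to the first success; geometric, p = 0.285714.
P(Y > 3) = P(first 3 all fail) = (1−p)^3 = 0.3644315

0.36443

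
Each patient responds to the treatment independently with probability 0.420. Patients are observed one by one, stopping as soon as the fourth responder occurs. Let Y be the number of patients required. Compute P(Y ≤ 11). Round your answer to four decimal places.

0.7490

Finishing within 11 patients ⇔ at least 4 successes in the first 11. With X ~ Binomial(11, 0.42), P(Y ≤ 11) = 1 − P(X ≤ 3).
  k=0: C(11,0)·0.42^0·0.58^11 = 0.002499
  k=1: C(11,1)·0.42^1·0.58^10 = 0.019903
  k=2: C(11,2)·0.42^2·0.58^9 = 0.072063
  k=3: C(11,3)·0.42^3·0.58^8 = 0.156551
1 − 0.251016 = 0.748984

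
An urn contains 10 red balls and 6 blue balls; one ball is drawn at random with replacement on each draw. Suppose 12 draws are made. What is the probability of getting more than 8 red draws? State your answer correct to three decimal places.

X ~ Binomial(12, 0.625); P(X ≥ 9) = Σ C(12,k) p^k (1−p)^(12−k) over k:
  k=9: C(12,9)·0.625^9·0.375^3 = 0.16882
  k=10: C(12,10)·0.625^10·0.375^2 = 0.08441
  k=11: C(12,11)·0.625^11·0.375^1 = 0.02558
  k=12: C(12,12)·0.625^12·0.375^0 = 0.00355
Total = 0.28237

0.282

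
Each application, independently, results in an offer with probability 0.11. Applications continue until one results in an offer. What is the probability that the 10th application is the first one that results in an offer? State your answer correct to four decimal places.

Geometric (trials to first success), p = 0.11.
P(Y = 10) = (1−p)^9 · p = 0.35036 · 0.11 = 0.038539

0.0385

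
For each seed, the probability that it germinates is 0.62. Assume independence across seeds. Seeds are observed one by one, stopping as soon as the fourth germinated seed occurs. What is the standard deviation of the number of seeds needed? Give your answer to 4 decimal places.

1.9885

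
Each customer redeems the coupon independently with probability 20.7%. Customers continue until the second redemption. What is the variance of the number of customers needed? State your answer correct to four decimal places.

Y = total customers until the second success; negative binomial with r=2, p=0.207.
Var(Y) = r(1−p)/p² = 2·0.793 / 0.207² = 37.013699

37.0137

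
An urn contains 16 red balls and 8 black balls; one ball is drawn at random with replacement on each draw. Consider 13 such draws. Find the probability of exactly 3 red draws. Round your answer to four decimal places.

X ~ Binomial(n=13, p=0.666667).
P(X=3) = C(13,3) · p^3 · (1−p)^10
= 286 · 0.2963 · 1.6935e-05 = 0.001435

0.0014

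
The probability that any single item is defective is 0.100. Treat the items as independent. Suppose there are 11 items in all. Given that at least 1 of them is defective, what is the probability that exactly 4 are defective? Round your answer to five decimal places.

0.02300

X ~ Binomial(11, 0.10). Want P(X=4 | X≥1) = P(X=4) / P(X≥1).
P(X=4) = C(11,4)·0.10^4·0.90^7 = 0.0157838
P(X≥1) = 1 − 0.3138106 = 0.6861894
Ratio = 0.0157838 / 0.6861894 = 0.0230021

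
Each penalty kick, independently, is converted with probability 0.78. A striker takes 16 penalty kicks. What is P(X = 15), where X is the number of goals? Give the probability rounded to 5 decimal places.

0.08472

X ~ Binomial(n=16, p=0.78).
P(X=15) = C(16,15) · p^15 · (1−p)^1
= 16 · 0.024067 · 0.22 = 0.0847153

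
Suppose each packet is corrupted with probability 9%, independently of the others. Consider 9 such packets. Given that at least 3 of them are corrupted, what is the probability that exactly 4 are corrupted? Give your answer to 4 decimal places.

0.1274

X ~ Binomial(9, 0.09). Want P(X=4 | X≥3) = P(X=4) / P(X≥3).
P(X=4) = C(9,4)·0.09^4·0.91^5 = 0.005159
P(X≥3) = 1 − 0.427930 − 0.380905 − 0.150688 = 0.040478
Ratio = 0.005159 / 0.040478 = 0.127446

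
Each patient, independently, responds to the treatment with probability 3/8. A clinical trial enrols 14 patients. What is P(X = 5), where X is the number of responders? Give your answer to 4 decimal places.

0.2160

X ~ Binomial(n=14, p=0.375).
P(X=5) = C(14,5) · p^5 · (1−p)^9
= 2002 · 0.0074158 · 0.014552 = 0.216043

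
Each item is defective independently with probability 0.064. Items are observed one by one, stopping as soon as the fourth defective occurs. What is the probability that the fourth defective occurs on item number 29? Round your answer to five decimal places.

Y = trial on which the fourth success occurs; negative binomial, r=4, p=0.064.
P(Y=29) = C(28,3) · p^4 · (1−p)^25
= 3276 · 1.6777e-05 · 0.19138 = 0.0105187

0.01052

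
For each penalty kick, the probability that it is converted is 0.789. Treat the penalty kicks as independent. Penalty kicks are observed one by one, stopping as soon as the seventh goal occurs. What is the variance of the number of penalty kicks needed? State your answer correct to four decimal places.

2.3726

Y = total penalty kicks until the seventh success; negative binomial with r=7, p=0.789.
Var(Y) = r(1−p)/p² = 7·0.211 / 0.789² = 2.372611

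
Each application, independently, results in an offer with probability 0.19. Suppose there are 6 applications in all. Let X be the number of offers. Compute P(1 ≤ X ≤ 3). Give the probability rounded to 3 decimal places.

X ~ Binomial(6, 0.19); P(1 ≤ X ≤ 3) = Σ C(6,k) p^k (1−p)^(6−k) over k:
  k=1: C(6,1)·0.19^1·0.81^5 = 0.39749
  k=2: C(6,2)·0.19^2·0.81^4 = 0.23310
  k=3: C(6,3)·0.19^3·0.81^3 = 0.07290
Total = 0.70349

0.703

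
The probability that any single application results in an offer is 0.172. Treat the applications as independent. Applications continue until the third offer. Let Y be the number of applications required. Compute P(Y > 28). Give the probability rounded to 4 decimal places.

0.1172

Needing more than 28 applications ⇔ fewer than 3 successes in the first 28. With X ~ Binomial(28, 0.172), P(Y > 28) = P(X ≤ 2).
  k=0: C(28,0)·0.172^0·0.828^28 = 0.005068
  k=1: C(28,1)·0.172^1·0.828^27 = 0.029479
  k=2: C(28,2)·0.172^2·0.828^26 = 0.082668
P(X ≤ 2) = 0.117215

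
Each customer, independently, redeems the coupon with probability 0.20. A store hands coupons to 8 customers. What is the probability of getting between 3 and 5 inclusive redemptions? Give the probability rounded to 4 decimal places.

X ~ Binomial(8, 0.20); P(3 ≤ X ≤ 5) = Σ C(8,k) p^k (1−p)^(8−k) over k:
  k=3: C(8,3)·0.20^3·0.80^5 = 0.146801
  k=4: C(8,4)·0.20^4·0.80^4 = 0.045875
  k=5: C(8,5)·0.20^5·0.80^3 = 0.009175
Total = 0.201851

0.2019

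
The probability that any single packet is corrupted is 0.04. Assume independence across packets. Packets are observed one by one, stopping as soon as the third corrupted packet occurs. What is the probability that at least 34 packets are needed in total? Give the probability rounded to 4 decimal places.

Needing more than 33 packets ⇔ fewer than 3 successes in the first 33. With X ~ Binomial(33, 0.04), P(Y > 33) = P(X ≤ 2).
  k=0: C(33,0)·0.04^0·0.96^33 = 0.259986
  k=1: C(33,1)·0.04^1·0.96^32 = 0.357481
  k=2: C(33,2)·0.04^2·0.96^31 = 0.238321
P(X ≤ 2) = 0.855789

0.8558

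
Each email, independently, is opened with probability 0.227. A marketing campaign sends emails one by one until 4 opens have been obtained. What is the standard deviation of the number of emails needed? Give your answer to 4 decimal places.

7.7463

Y = total emails until the fourth success; negative binomial with r=4, p=0.227.
SD(Y) = √[r(1−p)/p²] = √(60.005046) = 7.746292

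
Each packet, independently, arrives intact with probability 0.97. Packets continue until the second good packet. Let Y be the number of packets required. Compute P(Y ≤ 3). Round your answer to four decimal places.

0.9974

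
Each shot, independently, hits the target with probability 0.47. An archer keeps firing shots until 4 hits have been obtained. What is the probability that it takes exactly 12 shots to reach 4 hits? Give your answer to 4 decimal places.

0.0501

Y = trial on which the fourth success occurs; negative binomial, r=4, p=0.47.
P(Y=12) = C(11,3) · p^4 · (1−p)^8
= 165 · 0.048797 · 0.006226 = 0.050128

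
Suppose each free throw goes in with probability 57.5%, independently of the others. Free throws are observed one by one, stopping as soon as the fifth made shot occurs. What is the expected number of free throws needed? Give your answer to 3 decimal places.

8.696

Y = total free throws until the fifth success; negative binomial with r=5, p=0.575.
E[Y] = r / p = 5 / 0.575 = 8.69565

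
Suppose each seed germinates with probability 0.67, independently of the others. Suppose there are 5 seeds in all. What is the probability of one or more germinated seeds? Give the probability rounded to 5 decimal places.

P(at least one) = 1 − P(none) = 1 − (1 − 0.67)^5
= 1 − 0.0039135 = 0.9960865

0.99609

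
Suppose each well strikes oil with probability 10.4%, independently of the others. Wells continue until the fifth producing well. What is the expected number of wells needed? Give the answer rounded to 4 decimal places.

48.0769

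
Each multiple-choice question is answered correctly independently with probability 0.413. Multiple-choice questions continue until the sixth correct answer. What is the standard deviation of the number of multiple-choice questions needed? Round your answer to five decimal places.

4.54407

Y = total multiple-choice questions until the sixth success; negative binomial with r=6, p=0.413.
SD(Y) = √[r(1−p)/p²] = √(20.6485352) = 4.5440659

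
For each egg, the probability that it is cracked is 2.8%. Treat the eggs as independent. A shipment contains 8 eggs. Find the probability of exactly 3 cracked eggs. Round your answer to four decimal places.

0.0011

X ~ Binomial(n=8, p=0.028).
P(X=3) = C(8,3) · p^3 · (1−p)^5
= 56 · 2.1952e-05 · 0.86762 = 0.001067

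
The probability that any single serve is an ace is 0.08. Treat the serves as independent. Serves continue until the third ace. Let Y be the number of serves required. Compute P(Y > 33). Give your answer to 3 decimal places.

Needing more than 33 serves ⇔ fewer than 3 successes in the first 33. With X ~ Binomial(33, 0.08), P(Y > 33) = P(X ≤ 2).
  k=0: C(33,0)·0.08^0·0.92^33 = 0.06383
  k=1: C(33,1)·0.08^1·0.92^32 = 0.18315
  k=2: C(33,2)·0.08^2·0.92^31 = 0.25482
P(X ≤ 2) = 0.50180

0.502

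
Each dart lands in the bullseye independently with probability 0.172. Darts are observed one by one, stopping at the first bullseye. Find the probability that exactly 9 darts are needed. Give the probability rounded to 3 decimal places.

Geometric (trials to first success), p = 0.172.
P(Y = 9) = (1−p)^8 · p = 0.22092 · 0.172 = 0.03800

0.038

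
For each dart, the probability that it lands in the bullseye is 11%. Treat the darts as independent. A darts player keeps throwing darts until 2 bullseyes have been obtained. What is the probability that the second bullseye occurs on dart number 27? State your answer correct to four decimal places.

0.0171

Y = trial on which the second success occurs; negative binomial, r=2, p=0.11.
P(Y=27) = C(26,1) · p^2 · (1−p)^25
= 26 · 0.0121 · 0.054294 = 0.017081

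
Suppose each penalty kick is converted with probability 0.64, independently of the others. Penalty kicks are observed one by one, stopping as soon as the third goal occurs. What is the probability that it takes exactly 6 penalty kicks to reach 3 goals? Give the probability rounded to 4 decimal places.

0.1223

Y = trial on which the third success occurs; negative binomial, r=3, p=0.64.
P(Y=6) = C(5,2) · p^3 · (1−p)^3
= 10 · 0.26214 · 0.046656 = 0.122306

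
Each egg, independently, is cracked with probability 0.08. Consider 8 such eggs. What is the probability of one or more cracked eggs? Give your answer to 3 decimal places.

0.487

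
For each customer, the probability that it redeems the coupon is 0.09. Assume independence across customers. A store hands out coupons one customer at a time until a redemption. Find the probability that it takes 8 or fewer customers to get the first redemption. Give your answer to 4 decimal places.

0.5297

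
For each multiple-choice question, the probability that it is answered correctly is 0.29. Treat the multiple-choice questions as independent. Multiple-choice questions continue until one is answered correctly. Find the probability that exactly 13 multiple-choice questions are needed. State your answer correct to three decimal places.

Geometric (trials to first success), p = 0.29.
P(Y = 13) = (1−p)^12 · p = 0.01641 · 0.29 = 0.00476

0.005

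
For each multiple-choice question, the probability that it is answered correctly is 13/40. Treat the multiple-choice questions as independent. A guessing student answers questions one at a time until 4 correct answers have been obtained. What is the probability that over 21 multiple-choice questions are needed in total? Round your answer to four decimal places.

Needing more than 21 multiple-choice questions ⇔ fewer than 4 successes in the first 21. With X ~ Binomial(21, 0.325), P(Y > 21) = P(X ≤ 3).
  k=0: C(21,0)·0.325^0·0.675^21 = 0.000260
  k=1: C(21,1)·0.325^1·0.675^20 = 0.002631
  k=2: C(21,2)·0.325^2·0.675^19 = 0.012669
  k=3: C(21,3)·0.325^3·0.675^18 = 0.038634
P(X ≤ 3) = 0.054195

0.0542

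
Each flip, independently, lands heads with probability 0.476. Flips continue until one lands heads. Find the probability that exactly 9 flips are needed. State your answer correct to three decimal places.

Geometric (trials to first success), p = 0.476.
P(Y = 9) = (1−p)^8 · p = 0.005684 · 0.476 = 0.00271

0.003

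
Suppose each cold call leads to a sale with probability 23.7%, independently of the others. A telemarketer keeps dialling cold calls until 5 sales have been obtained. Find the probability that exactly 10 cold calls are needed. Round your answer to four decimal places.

Y = trial on which the fifth success occurs; negative binomial, r=5, p=0.237.
P(Y=10) = C(9,4) · p^5 · (1−p)^5
= 126 · 0.00074772 · 0.2586 = 0.024363

0.0244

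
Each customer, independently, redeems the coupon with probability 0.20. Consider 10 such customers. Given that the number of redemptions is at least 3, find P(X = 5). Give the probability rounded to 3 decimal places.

0.082

X ~ Binomial(10, 0.20). Want P(X=5 | X≥3) = P(X=5) / P(X≥3).
P(X=5) = C(10,5)·0.20^5·0.80^5 = 0.02642
P(X≥3) = 1 − 0.10737 − 0.26844 − 0.30199 = 0.32220
Ratio = 0.02642 / 0.32220 = 0.08201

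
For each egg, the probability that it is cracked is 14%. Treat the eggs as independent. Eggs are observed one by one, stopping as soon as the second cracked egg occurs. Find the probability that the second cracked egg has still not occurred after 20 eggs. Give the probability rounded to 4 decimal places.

0.2084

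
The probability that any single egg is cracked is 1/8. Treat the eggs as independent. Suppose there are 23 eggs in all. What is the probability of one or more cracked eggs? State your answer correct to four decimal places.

P(at least one) = 1 − P(none) = 1 − (1 − 0.125)^23
= 1 − 0.046364 = 0.953636

0.9536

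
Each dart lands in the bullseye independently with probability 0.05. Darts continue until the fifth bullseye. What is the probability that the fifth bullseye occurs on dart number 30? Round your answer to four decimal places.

0.0021

Y = trial on which the fifth success occurs; negative binomial, r=5, p=0.05.
P(Y=30) = C(29,4) · p^5 · (1−p)^25
= 23751 · 3.125e-07 · 0.27739 = 0.002059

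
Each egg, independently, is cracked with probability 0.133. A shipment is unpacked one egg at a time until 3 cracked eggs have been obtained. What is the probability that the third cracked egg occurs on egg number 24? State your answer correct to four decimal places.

Y = trial on which the third success occurs; negative binomial, r=3, p=0.133.
P(Y=24) = C(23,2) · p^3 · (1−p)^21
= 253 · 0.0023526 · 0.049935 = 0.029722

0.0297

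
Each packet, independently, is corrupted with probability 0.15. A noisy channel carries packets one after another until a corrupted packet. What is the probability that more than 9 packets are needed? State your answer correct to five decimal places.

0.23162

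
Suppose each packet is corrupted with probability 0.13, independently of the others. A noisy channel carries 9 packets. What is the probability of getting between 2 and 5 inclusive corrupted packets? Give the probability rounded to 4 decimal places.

0.3302

X ~ Binomial(9, 0.13); P(2 ≤ X ≤ 5) = Σ C(9,k) p^k (1−p)^(9−k) over k:
  k=2: C(9,2)·0.13^2·0.87^7 = 0.229522
  k=3: C(9,3)·0.13^3·0.87^6 = 0.080025
  k=4: C(9,4)·0.13^4·0.87^5 = 0.017937
  k=5: C(9,5)·0.13^5·0.87^4 = 0.002680
Total = 0.330163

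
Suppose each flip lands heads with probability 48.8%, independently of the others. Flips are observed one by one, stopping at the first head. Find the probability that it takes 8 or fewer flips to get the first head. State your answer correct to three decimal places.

0.995

Y = number of flips to the first success; geometric, p = 0.488.
P(Y ≤ 8) = 1 − (1−p)^8 = 1 − 0.00472 = 0.99528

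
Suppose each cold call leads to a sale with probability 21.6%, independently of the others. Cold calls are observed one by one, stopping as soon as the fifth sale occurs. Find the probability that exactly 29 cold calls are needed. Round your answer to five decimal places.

0.02799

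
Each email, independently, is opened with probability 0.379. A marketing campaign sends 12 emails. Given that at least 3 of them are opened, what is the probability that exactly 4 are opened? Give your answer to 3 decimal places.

X ~ Binomial(12, 0.379). Want P(X=4 | X≥3) = P(X=4) / P(X≥3).
P(X=4) = C(12,4)·0.379^4·0.621^8 = 0.22589
P(X≥3) = 1 − 0.00329 − 0.02409 − 0.08086 = 0.89176
Ratio = 0.22589 / 0.89176 = 0.25331

0.253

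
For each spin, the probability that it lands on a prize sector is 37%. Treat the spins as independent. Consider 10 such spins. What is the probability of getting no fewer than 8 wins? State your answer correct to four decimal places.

X ~ Binomial(10, 0.37); P(X ≥ 8) = Σ C(10,k) p^k (1−p)^(10−k) over k:
  k=8: C(10,8)·0.37^8·0.63^2 = 0.006273
  k=9: C(10,9)·0.37^9·0.63^1 = 0.000819
  k=10: C(10,10)·0.37^10·0.63^0 = 0.000048
Total = 0.007140

0.0071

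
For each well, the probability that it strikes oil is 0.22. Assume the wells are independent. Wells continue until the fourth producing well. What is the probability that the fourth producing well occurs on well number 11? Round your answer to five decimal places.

Y = trial on which the fourth success occurs; negative binomial, r=4, p=0.22.
P(Y=11) = C(10,3) · p^4 · (1−p)^7
= 120 · 0.0023426 · 0.17566 = 0.0493781

0.04938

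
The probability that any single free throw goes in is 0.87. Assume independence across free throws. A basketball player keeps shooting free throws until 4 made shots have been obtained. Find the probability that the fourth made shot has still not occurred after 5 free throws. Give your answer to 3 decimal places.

0.129

Needing more than 5 free throws ⇔ fewer than 4 successes in the first 5. With X ~ Binomial(5, 0.87), P(Y > 5) = P(X ≤ 3).
  k=0: C(5,0)·0.87^0·0.13^5 = 0.00004
  k=1: C(5,1)·0.87^1·0.13^4 = 0.00124
  k=2: C(5,2)·0.87^2·0.13^3 = 0.01663
  k=3: C(5,3)·0.87^3·0.13^2 = 0.11129
P(X ≤ 3) = 0.12920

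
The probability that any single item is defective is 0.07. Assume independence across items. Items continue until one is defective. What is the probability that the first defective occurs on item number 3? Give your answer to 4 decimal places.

0.0605

Geometric (trials to first success), p = 0.07.
P(Y = 3) = (1−p)^2 · p = 0.8649 · 0.07 = 0.060543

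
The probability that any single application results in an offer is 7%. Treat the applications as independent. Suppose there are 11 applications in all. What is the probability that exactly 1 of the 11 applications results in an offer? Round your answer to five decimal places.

X ~ Binomial(n=11, p=0.07).
P(X=1) = C(11,1) · p^1 · (1−p)^10
= 11 · 0.07 · 0.48398 = 0.3726664

0.37267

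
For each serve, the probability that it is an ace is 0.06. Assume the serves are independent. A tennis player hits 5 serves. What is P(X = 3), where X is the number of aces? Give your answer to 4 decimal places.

X ~ Binomial(n=5, p=0.06).
P(X=3) = C(5,3) · p^3 · (1−p)^2
= 10 · 0.000216 · 0.8836 = 0.001909

0.0019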